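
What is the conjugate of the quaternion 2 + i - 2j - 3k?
2 - i + 2j + 3k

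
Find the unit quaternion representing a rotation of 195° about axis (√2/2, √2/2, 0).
-0.1305 + 0.7011i + 0.7011j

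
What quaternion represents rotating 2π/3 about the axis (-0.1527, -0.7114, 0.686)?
0.5 - 0.1322i - 0.6161j + 0.5941k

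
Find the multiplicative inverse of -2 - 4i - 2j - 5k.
-0.0408 + 0.0816i + 0.0408j + 0.102k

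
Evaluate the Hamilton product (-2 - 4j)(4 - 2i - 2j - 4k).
-16 + 20i - 12j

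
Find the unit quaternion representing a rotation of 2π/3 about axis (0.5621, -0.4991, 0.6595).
0.5 + 0.4868i - 0.4322j + 0.5711k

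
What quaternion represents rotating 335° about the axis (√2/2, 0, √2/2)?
-0.9763 + 0.153i + 0.153k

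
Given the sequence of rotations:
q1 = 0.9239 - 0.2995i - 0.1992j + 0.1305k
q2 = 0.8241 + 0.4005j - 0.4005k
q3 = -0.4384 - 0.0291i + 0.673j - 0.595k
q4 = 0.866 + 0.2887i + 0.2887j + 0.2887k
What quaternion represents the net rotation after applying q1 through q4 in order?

q2 · q1 = 0.8934 - 0.2743i + 0.3258j - 0.1425k
q3 · q2 · q1 = -0.7037 + 0.1922i + 0.6175j - 0.294k
q4 · q3 · q2 · q1 = -0.7583 - 0.2999i + 0.472j - 0.335k
-0.7583 - 0.2999i + 0.472j - 0.335k


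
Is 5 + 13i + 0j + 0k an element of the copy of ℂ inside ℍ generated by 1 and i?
Yes. The quaternion 5 + 13i has j- and k-coefficients y = z = 0, so it lies in the complex subalgebra spanned by 1 and i.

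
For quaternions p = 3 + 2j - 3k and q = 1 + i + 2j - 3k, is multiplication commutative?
No: pq = -10 + 3i + 5j - 14k ≠ -10 + 3i + 11j - 10k = qp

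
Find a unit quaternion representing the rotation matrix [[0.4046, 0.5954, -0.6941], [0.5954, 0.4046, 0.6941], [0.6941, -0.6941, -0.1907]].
0.6361 - 0.5456i - 0.5456j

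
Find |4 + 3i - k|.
√26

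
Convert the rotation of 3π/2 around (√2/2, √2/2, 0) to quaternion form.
-0.7071 + 0.5i + 0.5j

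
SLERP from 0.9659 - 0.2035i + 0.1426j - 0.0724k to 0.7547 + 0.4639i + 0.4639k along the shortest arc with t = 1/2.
0.9616 + 0.1455i + 0.0797j + 0.2188k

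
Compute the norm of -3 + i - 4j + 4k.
√42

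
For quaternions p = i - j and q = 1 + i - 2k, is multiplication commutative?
No: pq = -1 + 3i + j + k ≠ -1 - i - 3j - k = qp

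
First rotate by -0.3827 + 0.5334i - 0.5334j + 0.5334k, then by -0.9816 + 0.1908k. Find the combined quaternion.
0.2739 - 0.4218i + 0.6254j - 0.5966k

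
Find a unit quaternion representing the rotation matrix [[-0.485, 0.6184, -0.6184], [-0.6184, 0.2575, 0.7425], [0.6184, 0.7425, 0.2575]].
0.5074 - 0.6093j - 0.6093k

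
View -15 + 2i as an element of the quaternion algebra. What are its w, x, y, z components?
-15 + 2i + 0j + 0k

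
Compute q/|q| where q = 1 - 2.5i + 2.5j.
0.2722 - 0.6804i + 0.6804j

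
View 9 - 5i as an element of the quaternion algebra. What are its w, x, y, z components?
9 - 5i + 0j + 0k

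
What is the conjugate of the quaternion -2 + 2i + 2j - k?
-2 - 2i - 2j + k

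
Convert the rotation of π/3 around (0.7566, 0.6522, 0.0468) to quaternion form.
0.866 + 0.3783i + 0.3261j + 0.0234k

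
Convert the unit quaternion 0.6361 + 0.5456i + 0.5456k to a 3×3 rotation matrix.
[[0.4046, -0.6941, 0.5954], [0.6941, -0.1907, -0.6941], [0.5954, 0.6941, 0.4046]]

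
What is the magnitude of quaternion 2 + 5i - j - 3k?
√39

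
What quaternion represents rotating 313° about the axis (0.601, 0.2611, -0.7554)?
-0.9171 + 0.2396i + 0.1041j - 0.3012k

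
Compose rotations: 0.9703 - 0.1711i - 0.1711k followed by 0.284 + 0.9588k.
0.4396 - 0.0486i - 0.1641j + 0.8817k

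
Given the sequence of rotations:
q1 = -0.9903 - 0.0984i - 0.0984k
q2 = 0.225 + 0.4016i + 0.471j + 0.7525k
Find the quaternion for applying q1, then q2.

q2 · q1 = -0.1093 - 0.4662i - 0.501j - 0.721k
-0.1093 - 0.4662i - 0.501j - 0.721k


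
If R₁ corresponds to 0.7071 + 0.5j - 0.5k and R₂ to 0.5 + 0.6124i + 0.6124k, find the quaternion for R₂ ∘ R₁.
0.6597 + 0.1268i + 0.5562j + 0.4892k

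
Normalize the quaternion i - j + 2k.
0.4082i - 0.4082j + 0.8165k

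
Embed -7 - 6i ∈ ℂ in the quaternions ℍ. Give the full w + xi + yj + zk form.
-7 - 6i + 0j + 0k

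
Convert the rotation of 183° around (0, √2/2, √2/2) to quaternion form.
-0.0262 + 0.7069j + 0.7069k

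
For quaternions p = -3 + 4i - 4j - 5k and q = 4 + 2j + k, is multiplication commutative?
No: pq = 1 + 22i - 26j - 15k ≠ 1 + 10i - 18j - 31k = qp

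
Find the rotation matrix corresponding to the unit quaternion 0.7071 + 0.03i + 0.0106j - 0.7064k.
[[0.0018, 0.9996, -0.0274], [-0.9984, 0.0002, -0.0574], [-0.0574, 0.0275, 0.998]]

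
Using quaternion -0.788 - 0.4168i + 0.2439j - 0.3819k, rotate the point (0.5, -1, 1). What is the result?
(1.034, -1.005, 0.414)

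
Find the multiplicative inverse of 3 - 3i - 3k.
0.1111 + 0.1111i + 0.1111k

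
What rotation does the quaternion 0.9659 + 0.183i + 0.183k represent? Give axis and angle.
axis = (√2/2, 0, √2/2), θ = π/6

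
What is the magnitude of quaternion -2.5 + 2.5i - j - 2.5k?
4.444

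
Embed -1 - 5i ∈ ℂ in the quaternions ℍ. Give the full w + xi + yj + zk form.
-1 - 5i + 0j + 0k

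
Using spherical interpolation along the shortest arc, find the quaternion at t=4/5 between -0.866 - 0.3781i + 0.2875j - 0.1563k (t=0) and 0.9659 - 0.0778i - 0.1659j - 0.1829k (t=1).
-0.9734 - 0.0165i + 0.1966j + 0.1164k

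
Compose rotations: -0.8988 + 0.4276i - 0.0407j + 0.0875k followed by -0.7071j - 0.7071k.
0.0331 - 0.0907i + 0.3332j + 0.9379k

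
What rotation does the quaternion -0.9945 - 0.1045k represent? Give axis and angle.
axis = (0, 0, -1), θ = 348°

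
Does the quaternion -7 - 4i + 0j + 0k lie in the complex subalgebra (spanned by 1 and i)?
Yes. The quaternion -7 - 4i has j- and k-coefficients y = z = 0, so it lies in the complex subalgebra spanned by 1 and i.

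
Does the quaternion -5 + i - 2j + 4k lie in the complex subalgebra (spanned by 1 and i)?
No. The quaternion -5 + i - 2j + 4k has j-coefficient y = -2 and k-coefficient z = 4, not both zero, so it does not lie in the complex subalgebra spanned by 1 and i.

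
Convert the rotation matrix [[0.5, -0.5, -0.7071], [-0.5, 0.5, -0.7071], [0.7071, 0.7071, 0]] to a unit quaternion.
0.7071 + 0.5i - 0.5j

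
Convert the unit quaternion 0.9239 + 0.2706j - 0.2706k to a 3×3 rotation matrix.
[[0.7071, 0.5, 0.5], [-0.5, 0.8536, -0.1464], [-0.5, -0.1464, 0.8536]]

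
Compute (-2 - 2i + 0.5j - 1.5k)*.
-2 + 2i - 0.5j + 1.5k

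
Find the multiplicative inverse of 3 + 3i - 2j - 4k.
0.0789 - 0.0789i + 0.0526j + 0.1053k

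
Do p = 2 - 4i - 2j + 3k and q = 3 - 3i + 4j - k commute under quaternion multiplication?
No: pq = 5 - 28i - 11j - 15k ≠ 5 - 8i + 15j + 29k = qp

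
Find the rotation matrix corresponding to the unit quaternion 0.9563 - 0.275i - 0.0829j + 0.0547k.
[[0.9803, -0.059, -0.1886], [0.1502, 0.8428, 0.5169], [0.1285, -0.535, 0.835]]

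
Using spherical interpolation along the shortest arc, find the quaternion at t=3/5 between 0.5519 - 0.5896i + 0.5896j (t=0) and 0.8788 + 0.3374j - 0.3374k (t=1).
0.8106 - 0.2596i + 0.4775j - 0.2179k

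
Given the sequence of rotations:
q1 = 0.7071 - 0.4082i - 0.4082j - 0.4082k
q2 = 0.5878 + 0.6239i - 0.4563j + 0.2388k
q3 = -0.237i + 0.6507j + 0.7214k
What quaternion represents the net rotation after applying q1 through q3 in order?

q2 · q1 = 0.5815 + 0.485i - 0.4054j - 0.512k
q3 · q2 · q1 = 0.7481 - 0.1785i + 0.6069j + 0.2k
0.7481 - 0.1785i + 0.6069j + 0.2k


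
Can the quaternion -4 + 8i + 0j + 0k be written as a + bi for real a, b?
Yes. The quaternion -4 + 8i has j- and k-coefficients y = z = 0, so it lies in the complex subalgebra spanned by 1 and i.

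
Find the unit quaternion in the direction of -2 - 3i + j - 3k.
-0.417 - 0.6255i + 0.2085j - 0.6255k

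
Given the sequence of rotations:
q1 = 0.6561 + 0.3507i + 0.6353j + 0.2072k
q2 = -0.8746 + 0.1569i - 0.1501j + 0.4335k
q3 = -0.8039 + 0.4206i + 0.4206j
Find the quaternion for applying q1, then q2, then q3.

q2 · q1 = -0.6233 - 0.5103i - 0.5346j + 0.2555k
q3 · q2 · q1 = 0.9406 + 0.2555i + 0.0601j - 0.2156k
0.9406 + 0.2555i + 0.0601j - 0.2156k


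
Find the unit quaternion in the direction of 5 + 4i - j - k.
0.7625 + 0.61i - 0.1525j - 0.1525k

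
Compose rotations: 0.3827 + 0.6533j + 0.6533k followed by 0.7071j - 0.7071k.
0.9239i + 0.2706j - 0.2706k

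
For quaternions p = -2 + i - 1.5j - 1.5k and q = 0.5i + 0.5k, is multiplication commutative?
No: pq = 0.25 - 1.75i - 1.25j - 0.25k ≠ 0.25 - 0.25i + 1.25j - 1.75k = qp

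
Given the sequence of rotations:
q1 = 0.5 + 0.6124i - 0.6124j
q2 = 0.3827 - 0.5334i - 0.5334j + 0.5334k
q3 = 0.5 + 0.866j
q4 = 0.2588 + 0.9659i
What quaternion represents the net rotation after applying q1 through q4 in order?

q2 · q1 = 0.1913 + 0.2943i - 0.1744j + 0.92k
q3 · q2 · q1 = 0.2467 + 0.9439i + 0.0785j + 0.2051k
q4 · q3 · q2 · q1 = -0.8479 + 0.4826i - 0.1778j + 0.1289k
-0.8479 + 0.4826i - 0.1778j + 0.1289k


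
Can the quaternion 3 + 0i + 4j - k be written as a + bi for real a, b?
No. The quaternion 3 + 4j - k has j-coefficient y = 4 and k-coefficient z = -1, not both zero, so it does not lie in the complex subalgebra spanned by 1 and i.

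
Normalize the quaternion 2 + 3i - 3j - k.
0.417 + 0.6255i - 0.6255j - 0.2085k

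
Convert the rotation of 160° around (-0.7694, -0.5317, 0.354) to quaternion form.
0.1736 - 0.7577i - 0.5236j + 0.3486k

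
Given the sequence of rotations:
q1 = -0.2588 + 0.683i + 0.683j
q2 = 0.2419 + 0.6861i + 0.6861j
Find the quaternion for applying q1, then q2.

q2 · q1 = -0.9998 - 0.0123i - 0.0123j
-0.9998 - 0.0123i - 0.0123j


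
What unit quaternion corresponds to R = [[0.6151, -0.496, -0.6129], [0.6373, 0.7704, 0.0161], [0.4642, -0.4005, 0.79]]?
0.891 - 0.1169i - 0.3022j + 0.318k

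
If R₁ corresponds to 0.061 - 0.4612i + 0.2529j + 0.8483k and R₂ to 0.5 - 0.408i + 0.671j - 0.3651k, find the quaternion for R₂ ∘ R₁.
-0.0177 + 0.4061i + 0.6819j + 0.6082k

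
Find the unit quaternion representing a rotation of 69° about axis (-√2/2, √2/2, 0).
0.8241 - 0.4005i + 0.4005j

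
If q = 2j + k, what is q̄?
-2j - k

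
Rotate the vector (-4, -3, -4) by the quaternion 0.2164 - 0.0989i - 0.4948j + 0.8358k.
(5.857, 2.549, 0.451)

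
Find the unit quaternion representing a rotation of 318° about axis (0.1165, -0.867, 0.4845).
-0.9336 + 0.0417i - 0.3107j + 0.1736k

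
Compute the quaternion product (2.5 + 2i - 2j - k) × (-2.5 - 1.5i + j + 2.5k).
1.25 - 12.75i + 4j + 7.75k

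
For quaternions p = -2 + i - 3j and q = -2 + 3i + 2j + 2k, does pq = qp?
No: pq = 7 - 14i + 7k ≠ 7 - 2i + 4j - 15k = qp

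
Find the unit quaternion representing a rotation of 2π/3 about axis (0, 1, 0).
0.5 + 0.866j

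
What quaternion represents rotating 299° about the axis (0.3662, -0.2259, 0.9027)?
-0.8616 + 0.1859i - 0.1147j + 0.4582k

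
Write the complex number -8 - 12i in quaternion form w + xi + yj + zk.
-8 - 12i + 0j + 0k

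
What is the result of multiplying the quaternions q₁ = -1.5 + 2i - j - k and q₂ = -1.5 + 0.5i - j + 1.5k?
1.75 - 6.25i - 0.5j - 2.25k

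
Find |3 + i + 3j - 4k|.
√35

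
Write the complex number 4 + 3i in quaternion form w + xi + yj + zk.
4 + 3i + 0j + 0k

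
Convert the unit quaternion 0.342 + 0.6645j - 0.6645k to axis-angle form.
axis = (0, √2/2, -√2/2), θ = 140°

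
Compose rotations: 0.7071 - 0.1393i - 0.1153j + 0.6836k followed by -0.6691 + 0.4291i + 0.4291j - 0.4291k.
-0.0705 + 0.6405i + 0.147j - 0.7505k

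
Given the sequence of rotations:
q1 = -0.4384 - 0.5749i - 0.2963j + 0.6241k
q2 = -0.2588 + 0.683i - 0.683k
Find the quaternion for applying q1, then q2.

q2 · q1 = 0.9324 - 0.353i + 0.0431j - 0.0645k
0.9324 - 0.353i + 0.0431j - 0.0645k


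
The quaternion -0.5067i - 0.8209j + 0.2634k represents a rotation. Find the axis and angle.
axis = (-0.5067, -0.8209, 0.2634), θ = π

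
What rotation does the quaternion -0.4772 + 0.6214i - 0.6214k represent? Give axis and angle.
axis = (√2/2, 0, -√2/2), θ = 237°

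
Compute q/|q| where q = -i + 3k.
-0.3162i + 0.9487k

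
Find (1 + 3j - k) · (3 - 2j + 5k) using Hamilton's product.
14 + 13i + 7j + 2k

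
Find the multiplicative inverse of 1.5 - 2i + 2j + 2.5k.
0.0909 + 0.1212i - 0.1212j - 0.1515k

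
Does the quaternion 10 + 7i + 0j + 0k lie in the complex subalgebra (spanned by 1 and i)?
Yes. The quaternion 10 + 7i has j- and k-coefficients y = z = 0, so it lies in the complex subalgebra spanned by 1 and i.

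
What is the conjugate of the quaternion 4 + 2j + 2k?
4 - 2j - 2k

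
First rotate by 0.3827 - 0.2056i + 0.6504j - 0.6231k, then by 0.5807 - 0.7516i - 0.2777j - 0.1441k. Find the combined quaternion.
0.1585 - 0.1403i - 0.1673j - 0.9629k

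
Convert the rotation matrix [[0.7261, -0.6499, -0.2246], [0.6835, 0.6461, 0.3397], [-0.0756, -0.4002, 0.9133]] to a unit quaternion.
0.9063 - 0.2041i - 0.0411j + 0.3678k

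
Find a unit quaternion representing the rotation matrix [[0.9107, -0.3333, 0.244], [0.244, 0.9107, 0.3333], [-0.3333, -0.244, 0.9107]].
0.9659 - 0.1494i + 0.1494j + 0.1494k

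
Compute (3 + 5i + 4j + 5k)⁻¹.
0.04 - 0.0667i - 0.0533j - 0.0667k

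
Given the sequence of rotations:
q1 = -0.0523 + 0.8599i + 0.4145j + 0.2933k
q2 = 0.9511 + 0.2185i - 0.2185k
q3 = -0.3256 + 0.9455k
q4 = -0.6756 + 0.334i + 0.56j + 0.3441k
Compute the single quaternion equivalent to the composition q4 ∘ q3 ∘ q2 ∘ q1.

q2 · q1 = -0.1735 + 0.897i + 0.1423j + 0.381k
q3 · q2 · q1 = -0.3037 - 0.4266i + 0.8018j - 0.2881k
q4 · q3 · q2 · q1 = -0.0022 - 0.2505i - 0.7623j + 0.5968k
-0.0022 - 0.2505i - 0.7623j + 0.5968k


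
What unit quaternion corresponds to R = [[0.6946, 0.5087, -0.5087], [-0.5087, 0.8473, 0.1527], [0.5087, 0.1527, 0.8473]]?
0.9205 - 0.2763j - 0.2763k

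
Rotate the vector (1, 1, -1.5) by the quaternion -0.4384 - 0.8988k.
(-1.404, 0.172, -1.5)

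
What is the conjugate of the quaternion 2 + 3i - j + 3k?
2 - 3i + j - 3k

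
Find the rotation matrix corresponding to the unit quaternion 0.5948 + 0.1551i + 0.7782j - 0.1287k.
[[-0.2443, 0.3945, 0.8858], [0.0883, 0.9188, -0.3848], [-0.9657, -0.0158, -0.2593]]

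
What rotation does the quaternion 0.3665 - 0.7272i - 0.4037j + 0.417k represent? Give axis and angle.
axis = (-0.7816, -0.4339, 0.4482), θ = 137°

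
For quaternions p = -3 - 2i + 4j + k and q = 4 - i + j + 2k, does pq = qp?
No: pq = -20 + 2i + 16j ≠ -20 - 12i + 10j - 4k = qp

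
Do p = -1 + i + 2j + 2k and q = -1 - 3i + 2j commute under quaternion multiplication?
No: pq = -2i - 10j + 6k ≠ 6i + 2j - 10k = qp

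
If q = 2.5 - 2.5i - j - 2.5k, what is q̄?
2.5 + 2.5i + j + 2.5k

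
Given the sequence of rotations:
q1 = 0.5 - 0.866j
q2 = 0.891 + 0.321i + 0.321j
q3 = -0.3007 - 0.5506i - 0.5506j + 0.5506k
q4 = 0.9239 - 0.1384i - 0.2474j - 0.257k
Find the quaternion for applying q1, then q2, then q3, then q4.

q2 · q1 = 0.7235 + 0.1605i - 0.6111j - 0.278k
q3 · q2 · q1 = -0.3126 + 0.0429i - 0.2793j + 0.9068k
q4 · q3 · q2 · q1 = -0.1189 - 0.2132i - 0.0662j + 0.9674k
-0.1189 - 0.2132i - 0.0662j + 0.9674k


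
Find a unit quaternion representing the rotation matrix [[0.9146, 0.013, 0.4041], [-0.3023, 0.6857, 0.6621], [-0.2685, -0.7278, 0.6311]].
0.8988 - 0.3866i + 0.1871j - 0.0877k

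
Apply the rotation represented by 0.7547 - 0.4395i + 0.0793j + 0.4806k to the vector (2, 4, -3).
(-1.221, -0.3, -5.236)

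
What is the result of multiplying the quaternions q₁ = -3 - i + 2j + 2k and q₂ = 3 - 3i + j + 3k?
-20 + 10i + 2k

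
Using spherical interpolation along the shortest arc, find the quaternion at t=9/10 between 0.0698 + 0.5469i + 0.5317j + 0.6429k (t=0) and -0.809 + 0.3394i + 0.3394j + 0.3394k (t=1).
-0.7456 + 0.3815i + 0.3797j + 0.393k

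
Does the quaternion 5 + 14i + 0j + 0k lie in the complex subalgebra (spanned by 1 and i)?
Yes. The quaternion 5 + 14i has j- and k-coefficients y = z = 0, so it lies in the complex subalgebra spanned by 1 and i.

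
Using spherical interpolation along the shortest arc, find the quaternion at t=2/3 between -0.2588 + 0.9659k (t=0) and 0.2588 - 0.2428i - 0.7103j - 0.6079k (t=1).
-0.2817 + 0.1737i + 0.5082j + 0.7951k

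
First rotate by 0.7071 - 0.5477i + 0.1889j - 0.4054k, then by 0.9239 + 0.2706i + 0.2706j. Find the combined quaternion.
0.7504 - 0.4244i + 0.4756j - 0.1752k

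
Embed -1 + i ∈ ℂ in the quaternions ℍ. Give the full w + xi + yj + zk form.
-1 + i + 0j + 0k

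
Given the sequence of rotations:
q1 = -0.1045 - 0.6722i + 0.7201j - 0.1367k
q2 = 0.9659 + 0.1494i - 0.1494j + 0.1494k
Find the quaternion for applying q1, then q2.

q2 · q1 = 0.1275 - 0.7521i + 0.6312j - 0.1405k
0.1275 - 0.7521i + 0.6312j - 0.1405k


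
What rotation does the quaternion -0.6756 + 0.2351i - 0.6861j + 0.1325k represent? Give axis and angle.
axis = (0.3189, -0.9306, 0.1797), θ = 265°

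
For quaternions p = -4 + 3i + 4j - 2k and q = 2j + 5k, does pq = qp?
No: pq = 2 + 24i - 23j - 14k ≠ 2 - 24i + 7j - 26k = qp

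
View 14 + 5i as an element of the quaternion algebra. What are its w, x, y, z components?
14 + 5i + 0j + 0k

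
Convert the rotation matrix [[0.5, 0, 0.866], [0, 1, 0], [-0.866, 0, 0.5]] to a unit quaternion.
0.866 + 0.5j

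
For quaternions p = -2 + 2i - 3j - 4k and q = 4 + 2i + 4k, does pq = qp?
No: pq = 4 - 8i - 28j - 18k ≠ 4 + 16i + 4j - 30k = qp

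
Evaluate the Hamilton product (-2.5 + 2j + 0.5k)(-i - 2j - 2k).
5 - 0.5i + 4.5j + 7k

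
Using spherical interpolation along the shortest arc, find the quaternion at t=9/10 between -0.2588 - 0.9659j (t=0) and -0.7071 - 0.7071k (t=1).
-0.7185 - 0.1358j - 0.6821k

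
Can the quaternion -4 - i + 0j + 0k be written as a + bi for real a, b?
Yes. The quaternion -4 - i has j- and k-coefficients y = z = 0, so it lies in the complex subalgebra spanned by 1 and i.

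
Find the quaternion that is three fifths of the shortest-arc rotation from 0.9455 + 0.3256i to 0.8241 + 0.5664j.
0.9236 + 0.139i + 0.3573j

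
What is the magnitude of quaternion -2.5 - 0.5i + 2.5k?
3.571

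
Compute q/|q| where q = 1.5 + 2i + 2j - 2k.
0.3974 + 0.5298i + 0.5298j - 0.5298k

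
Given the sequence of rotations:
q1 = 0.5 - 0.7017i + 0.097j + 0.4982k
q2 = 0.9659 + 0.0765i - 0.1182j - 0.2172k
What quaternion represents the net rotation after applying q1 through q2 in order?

q2 · q1 = 0.6563 - 0.6773i + 0.1489j + 0.2971k
0.6563 - 0.6773i + 0.1489j + 0.2971k


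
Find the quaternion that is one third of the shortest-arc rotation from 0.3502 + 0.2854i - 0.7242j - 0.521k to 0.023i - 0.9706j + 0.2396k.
0.2546 + 0.2163i - 0.8977j - 0.2872k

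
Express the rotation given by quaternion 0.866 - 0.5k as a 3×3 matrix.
[[0.5, 0.866, 0], [-0.866, 0.5, 0], [0, 0, 1]]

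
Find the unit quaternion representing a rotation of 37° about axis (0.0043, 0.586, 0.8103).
0.9483 + 0.0014i + 0.1859j + 0.2571k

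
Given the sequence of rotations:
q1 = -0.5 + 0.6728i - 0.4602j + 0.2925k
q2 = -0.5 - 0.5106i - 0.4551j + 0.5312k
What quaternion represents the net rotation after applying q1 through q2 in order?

q2 · q1 = 0.2287 + 0.0302i + 0.9644j + 0.1293k
0.2287 + 0.0302i + 0.9644j + 0.1293k


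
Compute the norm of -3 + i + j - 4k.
√27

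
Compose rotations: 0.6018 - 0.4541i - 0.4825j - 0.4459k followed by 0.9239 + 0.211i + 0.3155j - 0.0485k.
0.7824 - 0.4566i - 0.1398j - 0.3997k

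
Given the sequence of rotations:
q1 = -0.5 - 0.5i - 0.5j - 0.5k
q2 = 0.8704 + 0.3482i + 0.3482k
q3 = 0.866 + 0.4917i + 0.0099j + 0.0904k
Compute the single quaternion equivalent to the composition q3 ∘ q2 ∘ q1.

q2 · q1 = -0.087 - 0.4352i - 0.4352j - 0.7834k
q3 · q2 · q1 = 0.2138 - 0.3881i - 0.0319j - 0.896k
0.2138 - 0.3881i - 0.0319j - 0.896k


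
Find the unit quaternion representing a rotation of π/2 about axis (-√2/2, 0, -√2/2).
0.7071 - 0.5i - 0.5k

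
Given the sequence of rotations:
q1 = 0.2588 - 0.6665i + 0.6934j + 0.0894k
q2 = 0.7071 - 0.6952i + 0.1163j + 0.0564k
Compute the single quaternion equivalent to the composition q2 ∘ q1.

q2 · q1 = -0.366 - 0.6799i + 0.545j - 0.3267k
-0.366 - 0.6799i + 0.545j - 0.3267k


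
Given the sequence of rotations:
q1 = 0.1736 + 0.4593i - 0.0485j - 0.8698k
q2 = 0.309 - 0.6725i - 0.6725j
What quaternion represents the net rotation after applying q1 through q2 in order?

q2 · q1 = 0.3299 + 0.6101i - 0.7167j + 0.0727k
0.3299 + 0.6101i - 0.7167j + 0.0727k


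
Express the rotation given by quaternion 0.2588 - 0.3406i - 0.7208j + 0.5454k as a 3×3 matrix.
[[-0.634, 0.2087, -0.7446], [0.7733, 0.1731, -0.61], [0.0016, -0.9625, -0.2711]]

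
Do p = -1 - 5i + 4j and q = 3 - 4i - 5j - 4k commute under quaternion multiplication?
No: pq = -3 - 27i - 3j + 45k ≠ -3 + 5i + 37j - 37k = qp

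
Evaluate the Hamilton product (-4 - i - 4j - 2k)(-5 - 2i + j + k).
24 + 11i + 21j - 3k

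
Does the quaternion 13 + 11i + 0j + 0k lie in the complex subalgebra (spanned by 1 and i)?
Yes. The quaternion 13 + 11i has j- and k-coefficients y = z = 0, so it lies in the complex subalgebra spanned by 1 and i.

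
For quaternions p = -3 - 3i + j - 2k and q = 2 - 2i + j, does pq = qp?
No: pq = -13 + 2i + 3j - 5k ≠ -13 - 2i - 5j - 3k = qp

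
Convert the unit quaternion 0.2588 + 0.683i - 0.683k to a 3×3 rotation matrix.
[[0.067, 0.3535, -0.933], [-0.3535, -0.866, -0.3535], [-0.933, 0.3535, 0.067]]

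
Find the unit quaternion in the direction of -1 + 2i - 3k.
-0.2673 + 0.5345i - 0.8018k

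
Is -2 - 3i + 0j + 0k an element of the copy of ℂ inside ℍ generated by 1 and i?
Yes. The quaternion -2 - 3i has j- and k-coefficients y = z = 0, so it lies in the complex subalgebra spanned by 1 and i.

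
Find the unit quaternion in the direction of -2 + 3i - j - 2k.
-0.4714 + 0.7071i - 0.2357j - 0.4714k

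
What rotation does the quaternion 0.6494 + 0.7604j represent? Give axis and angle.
axis = (0, 1, 0), θ = 99°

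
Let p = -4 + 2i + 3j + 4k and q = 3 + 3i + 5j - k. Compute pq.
-29 - 29i + 3j + 17k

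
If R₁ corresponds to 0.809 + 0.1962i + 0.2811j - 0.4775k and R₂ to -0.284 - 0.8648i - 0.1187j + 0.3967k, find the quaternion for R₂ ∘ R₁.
0.1627 - 0.8102i - 0.511j + 0.2367k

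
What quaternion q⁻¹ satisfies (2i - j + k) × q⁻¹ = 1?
-0.3333i + 0.1667j - 0.1667k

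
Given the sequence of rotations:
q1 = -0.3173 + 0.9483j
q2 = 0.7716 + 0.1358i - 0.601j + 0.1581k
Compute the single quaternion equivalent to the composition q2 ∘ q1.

q2 · q1 = 0.3251 - 0.193i + 0.9224j + 0.0786k
0.3251 - 0.193i + 0.9224j + 0.0786k


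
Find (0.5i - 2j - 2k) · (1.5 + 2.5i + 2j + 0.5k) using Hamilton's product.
3.75 + 3.75i - 8.25j + 3k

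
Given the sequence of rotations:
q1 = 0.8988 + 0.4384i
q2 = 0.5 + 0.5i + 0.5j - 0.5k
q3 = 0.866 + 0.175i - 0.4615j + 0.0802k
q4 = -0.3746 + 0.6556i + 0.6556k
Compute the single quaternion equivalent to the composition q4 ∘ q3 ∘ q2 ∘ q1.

q2 · q1 = 0.2302 + 0.6686i + 0.2302j - 0.6686k
q3 · q2 · q1 = 0.2422 + 0.9094i + 0.2637j - 0.2117k
q4 · q3 · q2 · q1 = -0.5481 - 0.3548i + 0.6362j + 0.411k
-0.5481 - 0.3548i + 0.6362j + 0.411k


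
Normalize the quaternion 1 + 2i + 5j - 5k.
0.1348 + 0.2697i + 0.6742j - 0.6742k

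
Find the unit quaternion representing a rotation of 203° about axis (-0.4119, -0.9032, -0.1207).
-0.1994 - 0.4036i - 0.8851j - 0.1183k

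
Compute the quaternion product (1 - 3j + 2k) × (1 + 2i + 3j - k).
12 - i + 4j + 7k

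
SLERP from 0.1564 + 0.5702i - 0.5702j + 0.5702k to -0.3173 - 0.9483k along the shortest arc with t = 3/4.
0.2997 + 0.1644i - 0.1644j + 0.9253k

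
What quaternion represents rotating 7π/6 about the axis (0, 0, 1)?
-0.2588 + 0.9659k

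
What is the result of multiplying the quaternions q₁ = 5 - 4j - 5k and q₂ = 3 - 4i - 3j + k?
8 - 39i - 7j - 26k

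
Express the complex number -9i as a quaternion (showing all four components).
0 - 9i + 0j + 0k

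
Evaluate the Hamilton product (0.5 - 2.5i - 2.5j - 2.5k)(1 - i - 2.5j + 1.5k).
-4.5 - 13i + 2.5j + 2k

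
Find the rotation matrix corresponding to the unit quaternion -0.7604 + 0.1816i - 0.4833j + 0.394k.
[[0.2224, 0.4237, 0.8781], [-0.7747, 0.6236, -0.1047], [-0.5919, -0.657, 0.4669]]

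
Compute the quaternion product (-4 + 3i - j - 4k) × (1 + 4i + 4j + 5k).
8 - 2i - 48j - 8k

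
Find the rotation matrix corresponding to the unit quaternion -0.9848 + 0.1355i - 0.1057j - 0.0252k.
[[0.9764, -0.0783, 0.2014], [0.021, 0.962, 0.2722], [-0.215, -0.2616, 0.9409]]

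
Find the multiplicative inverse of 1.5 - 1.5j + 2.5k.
0.1395 + 0.1395j - 0.2326k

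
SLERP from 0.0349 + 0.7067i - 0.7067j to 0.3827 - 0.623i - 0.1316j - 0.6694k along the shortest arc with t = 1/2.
-0.2129 + 0.8141i - 0.3521j + 0.4098k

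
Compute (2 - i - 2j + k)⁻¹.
0.2 + 0.1i + 0.2j - 0.1k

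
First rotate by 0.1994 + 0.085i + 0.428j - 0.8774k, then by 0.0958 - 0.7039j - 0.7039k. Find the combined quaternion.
-0.2972 + 0.927i - 0.1592j - 0.1646k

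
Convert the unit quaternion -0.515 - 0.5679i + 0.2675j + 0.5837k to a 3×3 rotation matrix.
[[0.1755, 0.2974, -0.9385], [-0.905, -0.3264, -0.2727], [-0.3874, 0.8972, 0.2119]]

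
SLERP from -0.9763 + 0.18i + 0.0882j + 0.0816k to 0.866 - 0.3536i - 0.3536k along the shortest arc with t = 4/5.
-0.8973 + 0.3218i + 0.018j + 0.3017k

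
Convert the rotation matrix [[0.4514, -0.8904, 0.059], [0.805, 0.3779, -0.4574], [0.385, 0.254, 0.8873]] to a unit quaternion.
0.8241 + 0.2158i - 0.0989j + 0.5143k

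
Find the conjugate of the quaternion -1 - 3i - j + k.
-1 + 3i + j - k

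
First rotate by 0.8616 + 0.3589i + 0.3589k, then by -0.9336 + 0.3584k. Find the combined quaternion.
-0.933 - 0.3351i + 0.1286j - 0.0263k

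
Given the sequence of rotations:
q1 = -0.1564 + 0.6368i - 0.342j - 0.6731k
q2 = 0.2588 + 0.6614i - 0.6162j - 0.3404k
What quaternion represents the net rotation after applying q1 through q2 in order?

q2 · q1 = -0.9015 + 0.3597i + 0.2363j + 0.0452k
-0.9015 + 0.3597i + 0.2363j + 0.0452k


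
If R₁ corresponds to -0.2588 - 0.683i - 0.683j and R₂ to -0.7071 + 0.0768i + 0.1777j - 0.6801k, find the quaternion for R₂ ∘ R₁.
0.3568 - 0.0014i + 0.9015j + 0.2449k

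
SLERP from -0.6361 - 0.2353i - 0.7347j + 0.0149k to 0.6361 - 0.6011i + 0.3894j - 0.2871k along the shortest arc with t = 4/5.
-0.6905 + 0.4561i - 0.5038j + 0.2477k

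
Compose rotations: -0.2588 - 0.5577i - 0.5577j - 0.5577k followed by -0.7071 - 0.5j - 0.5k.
-0.3747 + 0.3943i + 0.8026j + 0.2449k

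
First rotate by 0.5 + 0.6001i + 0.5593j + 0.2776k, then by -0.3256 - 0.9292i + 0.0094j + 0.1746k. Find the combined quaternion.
0.3411 - 0.755i + 0.1853j - 0.5284k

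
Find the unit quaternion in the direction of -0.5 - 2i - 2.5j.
-0.1543 - 0.6172i - 0.7715j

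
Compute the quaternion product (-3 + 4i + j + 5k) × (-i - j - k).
10 + 7i + 2j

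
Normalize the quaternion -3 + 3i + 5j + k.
-0.4523 + 0.4523i + 0.7538j + 0.1508k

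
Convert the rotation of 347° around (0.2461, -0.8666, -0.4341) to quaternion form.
-0.9936 + 0.0279i - 0.0981j - 0.0491k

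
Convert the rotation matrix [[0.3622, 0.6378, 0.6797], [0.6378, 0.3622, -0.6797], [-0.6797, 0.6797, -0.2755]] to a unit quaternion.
0.6019 + 0.5647i + 0.5647j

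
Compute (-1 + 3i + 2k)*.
-1 - 3i - 2k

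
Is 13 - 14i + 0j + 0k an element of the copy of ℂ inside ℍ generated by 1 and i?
Yes. The quaternion 13 - 14i has j- and k-coefficients y = z = 0, so it lies in the complex subalgebra spanned by 1 and i.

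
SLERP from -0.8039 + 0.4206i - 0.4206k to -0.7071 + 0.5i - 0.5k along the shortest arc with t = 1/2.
-0.7576 + 0.4616i - 0.4616k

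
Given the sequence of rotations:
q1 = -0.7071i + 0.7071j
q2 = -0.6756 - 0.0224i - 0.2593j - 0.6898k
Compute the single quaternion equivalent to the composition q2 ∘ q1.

q2 · q1 = 0.1675 + 0.9655i + 0.01j - 0.1992k
0.1675 + 0.9655i + 0.01j - 0.1992k


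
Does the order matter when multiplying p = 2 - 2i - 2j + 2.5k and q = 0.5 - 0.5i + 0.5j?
Yes: pq = 1 - 3.25i - 1.25j - 0.75k ≠ 1 - 0.75i + 1.25j + 3.25k = qp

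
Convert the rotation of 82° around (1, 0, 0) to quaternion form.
0.7547 + 0.6561i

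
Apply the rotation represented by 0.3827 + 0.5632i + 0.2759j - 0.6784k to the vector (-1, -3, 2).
(-3.523, 0.262, 1.232)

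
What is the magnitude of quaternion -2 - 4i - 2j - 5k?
7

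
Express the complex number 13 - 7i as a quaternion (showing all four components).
13 - 7i + 0j + 0k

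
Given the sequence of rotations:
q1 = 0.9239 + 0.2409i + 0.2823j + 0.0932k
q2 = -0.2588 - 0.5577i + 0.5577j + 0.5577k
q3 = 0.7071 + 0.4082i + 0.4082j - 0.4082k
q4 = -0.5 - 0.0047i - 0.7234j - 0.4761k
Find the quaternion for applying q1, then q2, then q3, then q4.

q2 · q1 = -0.3142 - 0.6831i + 0.6285j + 0.1994k
q3 · q2 · q1 = -0.1185 - 0.2733i + 0.5136j + 0.8046k
q4 · q3 · q2 · q1 = 0.8126 - 0.2003i - 0.0372j - 0.546k
0.8126 - 0.2003i - 0.0372j - 0.546k


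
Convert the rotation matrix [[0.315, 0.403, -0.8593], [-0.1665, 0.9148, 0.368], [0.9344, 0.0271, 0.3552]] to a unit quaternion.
0.8039 - 0.106i - 0.5578j - 0.1771k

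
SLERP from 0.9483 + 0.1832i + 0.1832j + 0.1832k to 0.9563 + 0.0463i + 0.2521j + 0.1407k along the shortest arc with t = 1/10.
0.9502 + 0.1697i + 0.1903j + 0.1791k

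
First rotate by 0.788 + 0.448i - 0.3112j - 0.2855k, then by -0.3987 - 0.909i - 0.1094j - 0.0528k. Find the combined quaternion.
0.0439 - 0.8801i - 0.2453j + 0.4041k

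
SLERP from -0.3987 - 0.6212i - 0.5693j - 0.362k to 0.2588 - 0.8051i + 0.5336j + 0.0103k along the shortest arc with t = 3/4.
0.088 - 0.9501i + 0.2732j - 0.1223k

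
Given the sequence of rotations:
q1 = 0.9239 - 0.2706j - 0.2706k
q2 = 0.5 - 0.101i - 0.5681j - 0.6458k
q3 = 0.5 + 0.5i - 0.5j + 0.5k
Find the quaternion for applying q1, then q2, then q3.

q2 · q1 = 0.1335 - 0.1143i - 0.6875j - 0.7046k
q3 · q2 · q1 = 0.1325 + 0.7056i - 0.1153j - 0.6865k
0.1325 + 0.7056i - 0.1153j - 0.6865k


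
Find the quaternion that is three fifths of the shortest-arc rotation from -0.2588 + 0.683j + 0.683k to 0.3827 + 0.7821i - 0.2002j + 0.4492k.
0.154 + 0.6141i + 0.2294j + 0.7393k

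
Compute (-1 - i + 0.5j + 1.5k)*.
-1 + i - 0.5j - 1.5k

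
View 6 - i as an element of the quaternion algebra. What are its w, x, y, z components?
6 - i + 0j + 0k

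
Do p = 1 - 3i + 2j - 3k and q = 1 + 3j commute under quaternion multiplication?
No: pq = -5 + 6i + 5j - 12k ≠ -5 - 12i + 5j + 6k = qp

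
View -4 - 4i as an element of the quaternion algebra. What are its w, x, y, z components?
-4 - 4i + 0j + 0k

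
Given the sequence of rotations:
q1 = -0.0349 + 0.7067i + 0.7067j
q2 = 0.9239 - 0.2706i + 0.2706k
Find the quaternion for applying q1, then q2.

q2 · q1 = 0.159 + 0.4711i + 0.8442j - 0.2007k
0.159 + 0.4711i + 0.8442j - 0.2007k


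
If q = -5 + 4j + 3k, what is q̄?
-5 - 4j - 3k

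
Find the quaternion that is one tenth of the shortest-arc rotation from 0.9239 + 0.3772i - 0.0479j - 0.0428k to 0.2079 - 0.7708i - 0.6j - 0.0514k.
0.8729 + 0.4848i + 0.0432j - 0.0342k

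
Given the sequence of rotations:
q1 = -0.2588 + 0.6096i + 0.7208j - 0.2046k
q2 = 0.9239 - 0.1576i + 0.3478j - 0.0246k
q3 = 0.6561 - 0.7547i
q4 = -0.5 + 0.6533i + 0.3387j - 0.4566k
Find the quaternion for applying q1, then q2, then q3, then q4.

q2 · q1 = -0.3988 + 0.5506i + 0.5287j - 0.5083k
q3 · q2 · q1 = 0.1539 + 0.6622i - 0.0367j - 0.7325k
q4 · q3 · q2 · q1 = -0.8316 - 0.4954i + 0.2467j + 0.0477k
-0.8316 - 0.4954i + 0.2467j + 0.0477k


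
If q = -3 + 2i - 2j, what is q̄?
-3 - 2i + 2j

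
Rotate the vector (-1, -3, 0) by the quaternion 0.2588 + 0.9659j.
(0.866, -3, 0.5)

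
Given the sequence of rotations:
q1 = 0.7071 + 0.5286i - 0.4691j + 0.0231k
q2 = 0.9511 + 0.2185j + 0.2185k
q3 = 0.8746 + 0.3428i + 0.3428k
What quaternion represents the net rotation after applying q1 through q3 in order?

q2 · q1 = 0.77 + 0.6103i - 0.1762j + 0.061k
q3 · q2 · q1 = 0.4433 + 0.8581i + 0.0342j + 0.2569k
0.4433 + 0.8581i + 0.0342j + 0.2569k


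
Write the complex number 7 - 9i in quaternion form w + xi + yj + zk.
7 - 9i + 0j + 0k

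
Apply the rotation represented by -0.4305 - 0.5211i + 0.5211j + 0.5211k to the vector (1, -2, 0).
(0.103, -0.819, -2.078)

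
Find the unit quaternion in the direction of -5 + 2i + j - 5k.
-0.6742 + 0.2697i + 0.1348j - 0.6742k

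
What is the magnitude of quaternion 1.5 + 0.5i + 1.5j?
2.179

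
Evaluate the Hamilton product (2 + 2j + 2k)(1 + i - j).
4 + 4i + 2j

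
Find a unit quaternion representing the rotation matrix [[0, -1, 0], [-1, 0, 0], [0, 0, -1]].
-0.7071i + 0.7071j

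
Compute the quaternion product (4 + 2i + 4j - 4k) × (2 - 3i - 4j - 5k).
10 - 44i + 14j - 24k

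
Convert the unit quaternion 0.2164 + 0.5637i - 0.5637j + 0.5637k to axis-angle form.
axis = (√3/3, -√3/3, √3/3), θ = 155°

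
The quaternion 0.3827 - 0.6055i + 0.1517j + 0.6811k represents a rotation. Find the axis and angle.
axis = (-0.6554, 0.1642, 0.7372), θ = 3π/4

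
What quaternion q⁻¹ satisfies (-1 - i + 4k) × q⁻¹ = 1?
-0.0556 + 0.0556i - 0.2222k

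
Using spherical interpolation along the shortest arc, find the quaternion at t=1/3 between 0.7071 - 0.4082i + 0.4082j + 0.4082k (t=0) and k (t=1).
0.5375 - 0.3103i + 0.3103j + 0.7201k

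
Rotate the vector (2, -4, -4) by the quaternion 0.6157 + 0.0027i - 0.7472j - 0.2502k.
(1.986, -5.606, 0.795)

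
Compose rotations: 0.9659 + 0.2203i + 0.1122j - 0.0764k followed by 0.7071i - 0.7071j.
-0.0764 + 0.737i - 0.629j + 0.2351k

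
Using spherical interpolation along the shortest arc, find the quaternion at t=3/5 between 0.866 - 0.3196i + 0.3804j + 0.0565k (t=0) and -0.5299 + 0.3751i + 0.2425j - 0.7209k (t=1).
0.7595 - 0.4012i + 0.0136j + 0.5118k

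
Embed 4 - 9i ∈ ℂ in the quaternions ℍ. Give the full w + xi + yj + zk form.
4 - 9i + 0j + 0k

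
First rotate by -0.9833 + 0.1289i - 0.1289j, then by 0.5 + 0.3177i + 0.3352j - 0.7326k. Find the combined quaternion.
-0.4894 - 0.3424i - 0.4885j + 0.6362k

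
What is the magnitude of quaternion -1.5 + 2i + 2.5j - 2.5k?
4.33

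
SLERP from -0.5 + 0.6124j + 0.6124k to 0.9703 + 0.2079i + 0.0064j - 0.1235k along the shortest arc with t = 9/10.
-0.9609 - 0.1933i + 0.0662j + 0.187k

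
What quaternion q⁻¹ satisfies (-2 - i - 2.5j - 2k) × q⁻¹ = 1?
-0.1311 + 0.0656i + 0.1639j + 0.1311k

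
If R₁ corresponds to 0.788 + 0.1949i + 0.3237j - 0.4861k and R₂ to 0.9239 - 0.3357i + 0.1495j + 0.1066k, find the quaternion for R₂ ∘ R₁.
0.7969 - 0.1916i + 0.2745j - 0.5029k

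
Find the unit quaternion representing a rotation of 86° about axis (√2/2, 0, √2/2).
0.7314 + 0.4822i + 0.4822k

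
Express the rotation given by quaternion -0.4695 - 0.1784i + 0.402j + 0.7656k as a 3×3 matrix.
[[-0.4955, 0.5755, -0.6506], [-0.8623, -0.2359, 0.448], [0.1043, 0.7831, 0.6131]]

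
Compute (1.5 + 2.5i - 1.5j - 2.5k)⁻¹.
0.0882 - 0.1471i + 0.0882j + 0.1471k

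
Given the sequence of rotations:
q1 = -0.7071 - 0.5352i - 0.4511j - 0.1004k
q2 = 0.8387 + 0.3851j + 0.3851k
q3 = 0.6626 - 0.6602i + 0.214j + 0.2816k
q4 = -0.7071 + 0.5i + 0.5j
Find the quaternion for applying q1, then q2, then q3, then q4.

q2 · q1 = -0.3807 - 0.3138i - 0.8567j - 0.1504k
q3 · q2 · q1 = -0.2337 + 0.2525i - 0.8368j + 0.4259k
q4 · q3 · q2 · q1 = 0.4574 - 0.0824i + 0.2619j - 0.8458k
0.4574 - 0.0824i + 0.2619j - 0.8458k


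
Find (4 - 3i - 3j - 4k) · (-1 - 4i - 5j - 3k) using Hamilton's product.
-43 - 24i - 10j - 5k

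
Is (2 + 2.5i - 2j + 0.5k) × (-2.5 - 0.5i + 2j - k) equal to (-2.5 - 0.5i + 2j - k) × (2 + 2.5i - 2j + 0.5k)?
No: pq = 0.75 - 6.25i + 11.25j + 0.75k ≠ 0.75 - 8.25i + 6.75j - 7.25k = qp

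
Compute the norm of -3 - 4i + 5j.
√50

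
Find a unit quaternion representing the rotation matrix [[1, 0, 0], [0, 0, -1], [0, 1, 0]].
0.7071 + 0.7071i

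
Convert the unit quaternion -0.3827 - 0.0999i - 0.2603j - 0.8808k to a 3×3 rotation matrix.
[[-0.6871, -0.6222, 0.3752], [0.7262, -0.5716, 0.3821], [-0.0232, 0.535, 0.8445]]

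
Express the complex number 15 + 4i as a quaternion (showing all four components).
15 + 4i + 0j + 0k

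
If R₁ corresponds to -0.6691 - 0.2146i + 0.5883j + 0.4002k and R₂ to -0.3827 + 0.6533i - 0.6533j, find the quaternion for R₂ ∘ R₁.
0.7806 - 0.6164i - 0.0495j + 0.091k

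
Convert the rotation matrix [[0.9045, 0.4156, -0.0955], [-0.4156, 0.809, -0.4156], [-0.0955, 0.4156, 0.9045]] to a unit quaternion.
0.9511 + 0.2185i - 0.2185k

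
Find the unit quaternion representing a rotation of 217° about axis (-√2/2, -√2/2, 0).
-0.3173 - 0.6706i - 0.6706j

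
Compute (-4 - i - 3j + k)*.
-4 + i + 3j - k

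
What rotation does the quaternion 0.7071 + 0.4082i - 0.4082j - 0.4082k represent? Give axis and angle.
axis = (√3/3, -√3/3, -√3/3), θ = π/2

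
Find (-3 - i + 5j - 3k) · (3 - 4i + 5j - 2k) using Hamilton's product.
-44 + 14i + 10j + 12k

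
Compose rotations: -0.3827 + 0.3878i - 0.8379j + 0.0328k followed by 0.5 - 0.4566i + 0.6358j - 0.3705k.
0.5306 + 0.0791i - 0.791j + 0.2942k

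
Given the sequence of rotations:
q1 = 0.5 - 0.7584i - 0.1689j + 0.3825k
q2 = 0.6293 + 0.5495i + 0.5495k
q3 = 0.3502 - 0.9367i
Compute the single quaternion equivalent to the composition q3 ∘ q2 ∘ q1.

q2 · q1 = 0.5212 - 0.1097i - 0.7332j + 0.4226k
q3 · q2 · q1 = 0.0798 - 0.5266i + 0.1391j + 0.8348k
0.0798 - 0.5266i + 0.1391j + 0.8348k


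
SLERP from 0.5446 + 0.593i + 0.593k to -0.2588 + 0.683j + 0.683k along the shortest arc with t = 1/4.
0.3823 + 0.5098i + 0.2267j + 0.7365k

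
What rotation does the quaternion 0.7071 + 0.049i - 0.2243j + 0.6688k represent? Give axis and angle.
axis = (0.0693, -0.3172, 0.9458), θ = π/2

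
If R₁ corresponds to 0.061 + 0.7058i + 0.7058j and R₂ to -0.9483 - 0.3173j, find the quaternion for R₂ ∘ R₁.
0.1661 - 0.6693i - 0.6887j + 0.224k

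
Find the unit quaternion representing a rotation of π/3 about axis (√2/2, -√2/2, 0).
0.866 + 0.3536i - 0.3536j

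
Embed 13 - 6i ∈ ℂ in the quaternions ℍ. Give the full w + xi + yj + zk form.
13 - 6i + 0j + 0k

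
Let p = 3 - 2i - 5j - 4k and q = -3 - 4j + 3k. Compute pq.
-17 - 25i + 9j + 29k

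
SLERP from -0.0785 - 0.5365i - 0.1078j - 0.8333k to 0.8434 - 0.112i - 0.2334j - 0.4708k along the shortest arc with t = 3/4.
0.677 - 0.2596i - 0.2275j - 0.65k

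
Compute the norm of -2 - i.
√5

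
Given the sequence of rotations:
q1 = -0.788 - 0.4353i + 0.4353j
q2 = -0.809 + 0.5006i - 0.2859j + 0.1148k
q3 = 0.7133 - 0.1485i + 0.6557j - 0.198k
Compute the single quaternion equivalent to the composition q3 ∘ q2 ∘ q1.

q2 · q1 = 0.9799 - 0.0923i - 0.1768j + 0.003k
q3 · q2 · q1 = 0.8018 - 0.2444i + 0.5351j - 0.1051k
0.8018 - 0.2444i + 0.5351j - 0.1051k
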